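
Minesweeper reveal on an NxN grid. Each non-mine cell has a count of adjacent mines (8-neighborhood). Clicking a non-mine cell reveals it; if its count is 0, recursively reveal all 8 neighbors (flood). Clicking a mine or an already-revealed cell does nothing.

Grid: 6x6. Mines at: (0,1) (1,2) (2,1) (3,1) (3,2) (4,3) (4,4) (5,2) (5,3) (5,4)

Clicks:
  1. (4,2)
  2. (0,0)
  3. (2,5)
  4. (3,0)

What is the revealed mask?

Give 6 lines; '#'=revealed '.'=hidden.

Click 1 (4,2) count=5: revealed 1 new [(4,2)] -> total=1
Click 2 (0,0) count=1: revealed 1 new [(0,0)] -> total=2
Click 3 (2,5) count=0: revealed 12 new [(0,3) (0,4) (0,5) (1,3) (1,4) (1,5) (2,3) (2,4) (2,5) (3,3) (3,4) (3,5)] -> total=14
Click 4 (3,0) count=2: revealed 1 new [(3,0)] -> total=15

Answer: #..###
...###
...###
#..###
..#...
......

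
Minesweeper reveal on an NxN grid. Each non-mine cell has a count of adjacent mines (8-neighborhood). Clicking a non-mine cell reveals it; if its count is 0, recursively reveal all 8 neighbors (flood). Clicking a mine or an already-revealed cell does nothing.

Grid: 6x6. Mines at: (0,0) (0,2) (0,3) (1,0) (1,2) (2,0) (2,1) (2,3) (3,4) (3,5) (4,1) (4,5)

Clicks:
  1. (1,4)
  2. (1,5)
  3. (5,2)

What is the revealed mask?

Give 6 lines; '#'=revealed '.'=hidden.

Click 1 (1,4) count=2: revealed 1 new [(1,4)] -> total=1
Click 2 (1,5) count=0: revealed 5 new [(0,4) (0,5) (1,5) (2,4) (2,5)] -> total=6
Click 3 (5,2) count=1: revealed 1 new [(5,2)] -> total=7

Answer: ....##
....##
....##
......
......
..#...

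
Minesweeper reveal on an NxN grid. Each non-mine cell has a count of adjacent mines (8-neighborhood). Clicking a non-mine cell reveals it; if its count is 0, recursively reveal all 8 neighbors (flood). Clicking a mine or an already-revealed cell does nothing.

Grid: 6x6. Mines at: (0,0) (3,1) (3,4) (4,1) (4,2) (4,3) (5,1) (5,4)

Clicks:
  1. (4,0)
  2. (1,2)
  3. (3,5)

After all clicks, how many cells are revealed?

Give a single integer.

Click 1 (4,0) count=3: revealed 1 new [(4,0)] -> total=1
Click 2 (1,2) count=0: revealed 15 new [(0,1) (0,2) (0,3) (0,4) (0,5) (1,1) (1,2) (1,3) (1,4) (1,5) (2,1) (2,2) (2,3) (2,4) (2,5)] -> total=16
Click 3 (3,5) count=1: revealed 1 new [(3,5)] -> total=17

Answer: 17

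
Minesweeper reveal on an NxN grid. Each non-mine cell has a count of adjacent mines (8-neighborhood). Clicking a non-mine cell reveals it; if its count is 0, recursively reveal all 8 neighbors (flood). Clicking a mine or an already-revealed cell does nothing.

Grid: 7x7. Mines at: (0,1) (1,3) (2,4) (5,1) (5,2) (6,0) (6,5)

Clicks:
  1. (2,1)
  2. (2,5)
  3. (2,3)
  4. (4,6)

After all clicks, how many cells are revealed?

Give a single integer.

Answer: 33

Derivation:
Click 1 (2,1) count=0: revealed 15 new [(1,0) (1,1) (1,2) (2,0) (2,1) (2,2) (2,3) (3,0) (3,1) (3,2) (3,3) (4,0) (4,1) (4,2) (4,3)] -> total=15
Click 2 (2,5) count=1: revealed 1 new [(2,5)] -> total=16
Click 3 (2,3) count=2: revealed 0 new [(none)] -> total=16
Click 4 (4,6) count=0: revealed 17 new [(0,4) (0,5) (0,6) (1,4) (1,5) (1,6) (2,6) (3,4) (3,5) (3,6) (4,4) (4,5) (4,6) (5,3) (5,4) (5,5) (5,6)] -> total=33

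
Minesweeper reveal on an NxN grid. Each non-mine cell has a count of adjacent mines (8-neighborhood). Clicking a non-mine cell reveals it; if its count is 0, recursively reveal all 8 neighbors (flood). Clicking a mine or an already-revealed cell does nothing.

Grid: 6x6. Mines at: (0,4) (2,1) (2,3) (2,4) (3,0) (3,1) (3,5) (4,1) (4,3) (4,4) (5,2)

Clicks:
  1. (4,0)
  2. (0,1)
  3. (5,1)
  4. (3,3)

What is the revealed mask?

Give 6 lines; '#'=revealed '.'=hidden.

Answer: ####..
####..
......
...#..
#.....
.#....

Derivation:
Click 1 (4,0) count=3: revealed 1 new [(4,0)] -> total=1
Click 2 (0,1) count=0: revealed 8 new [(0,0) (0,1) (0,2) (0,3) (1,0) (1,1) (1,2) (1,3)] -> total=9
Click 3 (5,1) count=2: revealed 1 new [(5,1)] -> total=10
Click 4 (3,3) count=4: revealed 1 new [(3,3)] -> total=11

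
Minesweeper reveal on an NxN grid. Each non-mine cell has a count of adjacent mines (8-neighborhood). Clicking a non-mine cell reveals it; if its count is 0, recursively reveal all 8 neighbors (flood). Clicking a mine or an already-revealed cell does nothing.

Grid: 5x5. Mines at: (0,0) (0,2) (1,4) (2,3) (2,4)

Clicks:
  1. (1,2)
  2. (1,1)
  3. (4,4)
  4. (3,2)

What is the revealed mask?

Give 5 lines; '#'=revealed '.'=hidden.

Answer: .....
###..
###..
#####
#####

Derivation:
Click 1 (1,2) count=2: revealed 1 new [(1,2)] -> total=1
Click 2 (1,1) count=2: revealed 1 new [(1,1)] -> total=2
Click 3 (4,4) count=0: revealed 14 new [(1,0) (2,0) (2,1) (2,2) (3,0) (3,1) (3,2) (3,3) (3,4) (4,0) (4,1) (4,2) (4,3) (4,4)] -> total=16
Click 4 (3,2) count=1: revealed 0 new [(none)] -> total=16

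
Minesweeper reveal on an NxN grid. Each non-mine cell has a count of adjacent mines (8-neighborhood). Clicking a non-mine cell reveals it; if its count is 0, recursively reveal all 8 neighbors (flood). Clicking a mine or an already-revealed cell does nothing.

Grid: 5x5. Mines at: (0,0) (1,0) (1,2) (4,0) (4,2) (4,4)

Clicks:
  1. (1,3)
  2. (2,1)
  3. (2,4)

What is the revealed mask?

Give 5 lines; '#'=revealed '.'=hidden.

Answer: ...##
...##
.#.##
...##
.....

Derivation:
Click 1 (1,3) count=1: revealed 1 new [(1,3)] -> total=1
Click 2 (2,1) count=2: revealed 1 new [(2,1)] -> total=2
Click 3 (2,4) count=0: revealed 7 new [(0,3) (0,4) (1,4) (2,3) (2,4) (3,3) (3,4)] -> total=9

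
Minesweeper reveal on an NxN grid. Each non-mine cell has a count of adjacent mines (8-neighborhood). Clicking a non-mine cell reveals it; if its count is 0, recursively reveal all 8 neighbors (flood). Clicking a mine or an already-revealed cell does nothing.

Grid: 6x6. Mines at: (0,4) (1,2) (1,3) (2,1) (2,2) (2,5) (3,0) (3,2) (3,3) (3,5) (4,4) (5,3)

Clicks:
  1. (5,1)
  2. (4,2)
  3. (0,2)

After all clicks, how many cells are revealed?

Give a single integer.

Answer: 7

Derivation:
Click 1 (5,1) count=0: revealed 6 new [(4,0) (4,1) (4,2) (5,0) (5,1) (5,2)] -> total=6
Click 2 (4,2) count=3: revealed 0 new [(none)] -> total=6
Click 3 (0,2) count=2: revealed 1 new [(0,2)] -> total=7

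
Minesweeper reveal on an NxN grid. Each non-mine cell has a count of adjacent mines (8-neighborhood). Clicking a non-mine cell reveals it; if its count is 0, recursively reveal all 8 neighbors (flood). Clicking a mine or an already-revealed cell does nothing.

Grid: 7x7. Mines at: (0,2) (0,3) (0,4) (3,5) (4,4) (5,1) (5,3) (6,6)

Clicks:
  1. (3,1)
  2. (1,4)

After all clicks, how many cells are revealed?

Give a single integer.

Click 1 (3,1) count=0: revealed 21 new [(0,0) (0,1) (1,0) (1,1) (1,2) (1,3) (1,4) (2,0) (2,1) (2,2) (2,3) (2,4) (3,0) (3,1) (3,2) (3,3) (3,4) (4,0) (4,1) (4,2) (4,3)] -> total=21
Click 2 (1,4) count=2: revealed 0 new [(none)] -> total=21

Answer: 21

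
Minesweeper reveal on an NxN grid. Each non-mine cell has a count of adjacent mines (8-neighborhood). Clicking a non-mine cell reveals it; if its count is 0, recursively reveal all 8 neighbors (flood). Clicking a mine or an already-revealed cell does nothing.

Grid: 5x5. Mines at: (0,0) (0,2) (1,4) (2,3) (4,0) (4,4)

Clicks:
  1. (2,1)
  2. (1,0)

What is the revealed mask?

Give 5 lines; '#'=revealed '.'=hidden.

Click 1 (2,1) count=0: revealed 9 new [(1,0) (1,1) (1,2) (2,0) (2,1) (2,2) (3,0) (3,1) (3,2)] -> total=9
Click 2 (1,0) count=1: revealed 0 new [(none)] -> total=9

Answer: .....
###..
###..
###..
.....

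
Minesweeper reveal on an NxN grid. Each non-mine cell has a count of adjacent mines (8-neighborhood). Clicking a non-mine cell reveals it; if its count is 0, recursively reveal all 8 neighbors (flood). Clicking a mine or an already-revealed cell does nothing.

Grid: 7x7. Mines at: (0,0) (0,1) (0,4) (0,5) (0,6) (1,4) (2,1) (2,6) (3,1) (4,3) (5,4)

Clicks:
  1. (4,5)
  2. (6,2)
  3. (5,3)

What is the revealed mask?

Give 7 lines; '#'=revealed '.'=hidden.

Answer: .......
.......
.......
.......
###..#.
####...
####...

Derivation:
Click 1 (4,5) count=1: revealed 1 new [(4,5)] -> total=1
Click 2 (6,2) count=0: revealed 11 new [(4,0) (4,1) (4,2) (5,0) (5,1) (5,2) (5,3) (6,0) (6,1) (6,2) (6,3)] -> total=12
Click 3 (5,3) count=2: revealed 0 new [(none)] -> total=12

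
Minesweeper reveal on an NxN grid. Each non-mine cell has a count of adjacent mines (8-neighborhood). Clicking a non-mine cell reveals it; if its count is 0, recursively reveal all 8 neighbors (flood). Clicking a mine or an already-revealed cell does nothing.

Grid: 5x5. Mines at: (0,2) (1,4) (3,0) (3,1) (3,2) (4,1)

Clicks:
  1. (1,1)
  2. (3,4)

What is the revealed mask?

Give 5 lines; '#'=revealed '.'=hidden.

Answer: .....
.#...
...##
...##
...##

Derivation:
Click 1 (1,1) count=1: revealed 1 new [(1,1)] -> total=1
Click 2 (3,4) count=0: revealed 6 new [(2,3) (2,4) (3,3) (3,4) (4,3) (4,4)] -> total=7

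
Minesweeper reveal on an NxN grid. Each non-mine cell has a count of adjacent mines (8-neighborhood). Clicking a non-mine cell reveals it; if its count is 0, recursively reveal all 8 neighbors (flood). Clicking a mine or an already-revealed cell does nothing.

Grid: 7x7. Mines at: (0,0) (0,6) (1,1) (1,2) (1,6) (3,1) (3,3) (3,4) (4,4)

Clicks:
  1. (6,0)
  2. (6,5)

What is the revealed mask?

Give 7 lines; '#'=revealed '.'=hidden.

Click 1 (6,0) count=0: revealed 24 new [(2,5) (2,6) (3,5) (3,6) (4,0) (4,1) (4,2) (4,3) (4,5) (4,6) (5,0) (5,1) (5,2) (5,3) (5,4) (5,5) (5,6) (6,0) (6,1) (6,2) (6,3) (6,4) (6,5) (6,6)] -> total=24
Click 2 (6,5) count=0: revealed 0 new [(none)] -> total=24

Answer: .......
.......
.....##
.....##
####.##
#######
#######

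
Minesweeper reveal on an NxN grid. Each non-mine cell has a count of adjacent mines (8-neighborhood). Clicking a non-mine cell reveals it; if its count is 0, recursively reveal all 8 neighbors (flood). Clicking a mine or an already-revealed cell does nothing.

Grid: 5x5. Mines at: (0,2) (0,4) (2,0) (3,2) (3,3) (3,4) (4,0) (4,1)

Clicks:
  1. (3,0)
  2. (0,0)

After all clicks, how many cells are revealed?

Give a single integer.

Click 1 (3,0) count=3: revealed 1 new [(3,0)] -> total=1
Click 2 (0,0) count=0: revealed 4 new [(0,0) (0,1) (1,0) (1,1)] -> total=5

Answer: 5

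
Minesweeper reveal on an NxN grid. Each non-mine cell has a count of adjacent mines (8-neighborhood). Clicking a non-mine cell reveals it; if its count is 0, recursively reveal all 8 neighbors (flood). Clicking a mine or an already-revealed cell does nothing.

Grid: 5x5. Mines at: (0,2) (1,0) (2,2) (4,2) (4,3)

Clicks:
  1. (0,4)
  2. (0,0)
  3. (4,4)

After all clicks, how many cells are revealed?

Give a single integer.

Answer: 10

Derivation:
Click 1 (0,4) count=0: revealed 8 new [(0,3) (0,4) (1,3) (1,4) (2,3) (2,4) (3,3) (3,4)] -> total=8
Click 2 (0,0) count=1: revealed 1 new [(0,0)] -> total=9
Click 3 (4,4) count=1: revealed 1 new [(4,4)] -> total=10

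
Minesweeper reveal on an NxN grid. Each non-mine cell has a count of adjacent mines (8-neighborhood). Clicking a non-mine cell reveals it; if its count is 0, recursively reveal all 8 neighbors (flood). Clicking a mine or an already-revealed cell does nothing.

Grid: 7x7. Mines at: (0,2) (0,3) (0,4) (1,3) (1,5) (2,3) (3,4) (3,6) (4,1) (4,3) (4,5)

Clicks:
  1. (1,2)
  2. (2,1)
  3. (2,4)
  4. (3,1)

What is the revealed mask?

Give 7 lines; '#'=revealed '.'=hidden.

Click 1 (1,2) count=4: revealed 1 new [(1,2)] -> total=1
Click 2 (2,1) count=0: revealed 10 new [(0,0) (0,1) (1,0) (1,1) (2,0) (2,1) (2,2) (3,0) (3,1) (3,2)] -> total=11
Click 3 (2,4) count=4: revealed 1 new [(2,4)] -> total=12
Click 4 (3,1) count=1: revealed 0 new [(none)] -> total=12

Answer: ##.....
###....
###.#..
###....
.......
.......
.......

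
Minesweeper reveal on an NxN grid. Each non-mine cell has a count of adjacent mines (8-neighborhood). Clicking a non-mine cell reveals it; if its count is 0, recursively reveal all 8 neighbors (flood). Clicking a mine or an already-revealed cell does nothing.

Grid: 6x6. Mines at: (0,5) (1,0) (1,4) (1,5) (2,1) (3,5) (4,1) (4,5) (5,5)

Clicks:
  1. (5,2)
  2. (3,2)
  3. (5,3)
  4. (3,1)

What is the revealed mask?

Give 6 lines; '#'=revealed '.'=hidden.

Click 1 (5,2) count=1: revealed 1 new [(5,2)] -> total=1
Click 2 (3,2) count=2: revealed 1 new [(3,2)] -> total=2
Click 3 (5,3) count=0: revealed 10 new [(2,2) (2,3) (2,4) (3,3) (3,4) (4,2) (4,3) (4,4) (5,3) (5,4)] -> total=12
Click 4 (3,1) count=2: revealed 1 new [(3,1)] -> total=13

Answer: ......
......
..###.
.####.
..###.
..###.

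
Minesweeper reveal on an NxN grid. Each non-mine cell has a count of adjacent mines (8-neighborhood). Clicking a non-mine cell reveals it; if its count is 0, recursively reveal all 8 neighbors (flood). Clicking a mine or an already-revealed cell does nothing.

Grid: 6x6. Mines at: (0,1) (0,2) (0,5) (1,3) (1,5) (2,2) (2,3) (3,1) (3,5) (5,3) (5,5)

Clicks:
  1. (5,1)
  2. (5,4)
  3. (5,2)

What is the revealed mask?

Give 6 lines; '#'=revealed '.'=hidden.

Answer: ......
......
......
......
###...
###.#.

Derivation:
Click 1 (5,1) count=0: revealed 6 new [(4,0) (4,1) (4,2) (5,0) (5,1) (5,2)] -> total=6
Click 2 (5,4) count=2: revealed 1 new [(5,4)] -> total=7
Click 3 (5,2) count=1: revealed 0 new [(none)] -> total=7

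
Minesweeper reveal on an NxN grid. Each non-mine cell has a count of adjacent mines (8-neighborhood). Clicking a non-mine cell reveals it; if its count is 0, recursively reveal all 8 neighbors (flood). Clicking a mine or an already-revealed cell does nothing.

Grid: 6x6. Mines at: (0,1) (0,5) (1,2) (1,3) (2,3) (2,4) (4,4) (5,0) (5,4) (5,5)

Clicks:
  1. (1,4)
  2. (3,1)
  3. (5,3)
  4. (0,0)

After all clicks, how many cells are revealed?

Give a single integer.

Answer: 18

Derivation:
Click 1 (1,4) count=4: revealed 1 new [(1,4)] -> total=1
Click 2 (3,1) count=0: revealed 16 new [(1,0) (1,1) (2,0) (2,1) (2,2) (3,0) (3,1) (3,2) (3,3) (4,0) (4,1) (4,2) (4,3) (5,1) (5,2) (5,3)] -> total=17
Click 3 (5,3) count=2: revealed 0 new [(none)] -> total=17
Click 4 (0,0) count=1: revealed 1 new [(0,0)] -> total=18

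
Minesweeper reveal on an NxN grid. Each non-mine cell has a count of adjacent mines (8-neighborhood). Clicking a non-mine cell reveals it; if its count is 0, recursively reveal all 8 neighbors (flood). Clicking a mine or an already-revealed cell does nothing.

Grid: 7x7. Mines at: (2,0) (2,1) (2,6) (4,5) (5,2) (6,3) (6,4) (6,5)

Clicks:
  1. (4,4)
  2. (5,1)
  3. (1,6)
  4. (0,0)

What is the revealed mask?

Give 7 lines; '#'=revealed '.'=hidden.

Click 1 (4,4) count=1: revealed 1 new [(4,4)] -> total=1
Click 2 (5,1) count=1: revealed 1 new [(5,1)] -> total=2
Click 3 (1,6) count=1: revealed 1 new [(1,6)] -> total=3
Click 4 (0,0) count=0: revealed 23 new [(0,0) (0,1) (0,2) (0,3) (0,4) (0,5) (0,6) (1,0) (1,1) (1,2) (1,3) (1,4) (1,5) (2,2) (2,3) (2,4) (2,5) (3,2) (3,3) (3,4) (3,5) (4,2) (4,3)] -> total=26

Answer: #######
#######
..####.
..####.
..###..
.#.....
.......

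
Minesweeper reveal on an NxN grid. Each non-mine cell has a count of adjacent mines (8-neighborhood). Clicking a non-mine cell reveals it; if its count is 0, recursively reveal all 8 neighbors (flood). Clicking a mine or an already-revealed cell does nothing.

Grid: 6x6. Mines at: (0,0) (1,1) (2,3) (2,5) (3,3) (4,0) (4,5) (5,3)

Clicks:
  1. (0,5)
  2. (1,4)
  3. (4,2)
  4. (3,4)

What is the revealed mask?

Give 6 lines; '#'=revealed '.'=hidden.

Click 1 (0,5) count=0: revealed 8 new [(0,2) (0,3) (0,4) (0,5) (1,2) (1,3) (1,4) (1,5)] -> total=8
Click 2 (1,4) count=2: revealed 0 new [(none)] -> total=8
Click 3 (4,2) count=2: revealed 1 new [(4,2)] -> total=9
Click 4 (3,4) count=4: revealed 1 new [(3,4)] -> total=10

Answer: ..####
..####
......
....#.
..#...
......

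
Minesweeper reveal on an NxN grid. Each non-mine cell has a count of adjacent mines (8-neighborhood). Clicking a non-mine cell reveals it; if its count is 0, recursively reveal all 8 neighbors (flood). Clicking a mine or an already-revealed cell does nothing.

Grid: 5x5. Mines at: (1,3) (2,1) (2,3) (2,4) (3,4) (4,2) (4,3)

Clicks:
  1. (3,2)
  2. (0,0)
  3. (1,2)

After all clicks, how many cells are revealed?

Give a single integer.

Answer: 7

Derivation:
Click 1 (3,2) count=4: revealed 1 new [(3,2)] -> total=1
Click 2 (0,0) count=0: revealed 6 new [(0,0) (0,1) (0,2) (1,0) (1,1) (1,2)] -> total=7
Click 3 (1,2) count=3: revealed 0 new [(none)] -> total=7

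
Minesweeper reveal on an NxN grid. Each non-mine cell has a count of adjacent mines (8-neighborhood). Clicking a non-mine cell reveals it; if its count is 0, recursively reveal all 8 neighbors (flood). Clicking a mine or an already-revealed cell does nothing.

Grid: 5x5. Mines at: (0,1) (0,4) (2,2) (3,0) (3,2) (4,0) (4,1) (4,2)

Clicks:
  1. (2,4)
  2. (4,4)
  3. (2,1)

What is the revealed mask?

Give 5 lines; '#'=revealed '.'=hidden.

Answer: .....
...##
.#.##
...##
...##

Derivation:
Click 1 (2,4) count=0: revealed 8 new [(1,3) (1,4) (2,3) (2,4) (3,3) (3,4) (4,3) (4,4)] -> total=8
Click 2 (4,4) count=0: revealed 0 new [(none)] -> total=8
Click 3 (2,1) count=3: revealed 1 new [(2,1)] -> total=9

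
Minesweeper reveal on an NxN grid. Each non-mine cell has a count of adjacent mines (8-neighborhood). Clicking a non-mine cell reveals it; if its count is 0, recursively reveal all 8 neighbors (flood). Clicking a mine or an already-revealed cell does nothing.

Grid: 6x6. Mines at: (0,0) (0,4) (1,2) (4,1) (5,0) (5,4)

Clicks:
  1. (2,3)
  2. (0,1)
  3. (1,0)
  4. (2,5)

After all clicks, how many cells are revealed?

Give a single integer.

Click 1 (2,3) count=1: revealed 1 new [(2,3)] -> total=1
Click 2 (0,1) count=2: revealed 1 new [(0,1)] -> total=2
Click 3 (1,0) count=1: revealed 1 new [(1,0)] -> total=3
Click 4 (2,5) count=0: revealed 14 new [(1,3) (1,4) (1,5) (2,2) (2,4) (2,5) (3,2) (3,3) (3,4) (3,5) (4,2) (4,3) (4,4) (4,5)] -> total=17

Answer: 17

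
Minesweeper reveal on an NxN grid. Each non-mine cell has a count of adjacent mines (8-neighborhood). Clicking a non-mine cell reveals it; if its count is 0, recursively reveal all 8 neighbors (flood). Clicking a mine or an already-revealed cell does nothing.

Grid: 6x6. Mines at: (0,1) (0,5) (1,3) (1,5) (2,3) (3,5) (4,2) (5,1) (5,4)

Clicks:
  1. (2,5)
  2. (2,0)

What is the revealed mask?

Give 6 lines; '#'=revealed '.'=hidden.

Answer: ......
###...
###..#
###...
##....
......

Derivation:
Click 1 (2,5) count=2: revealed 1 new [(2,5)] -> total=1
Click 2 (2,0) count=0: revealed 11 new [(1,0) (1,1) (1,2) (2,0) (2,1) (2,2) (3,0) (3,1) (3,2) (4,0) (4,1)] -> total=12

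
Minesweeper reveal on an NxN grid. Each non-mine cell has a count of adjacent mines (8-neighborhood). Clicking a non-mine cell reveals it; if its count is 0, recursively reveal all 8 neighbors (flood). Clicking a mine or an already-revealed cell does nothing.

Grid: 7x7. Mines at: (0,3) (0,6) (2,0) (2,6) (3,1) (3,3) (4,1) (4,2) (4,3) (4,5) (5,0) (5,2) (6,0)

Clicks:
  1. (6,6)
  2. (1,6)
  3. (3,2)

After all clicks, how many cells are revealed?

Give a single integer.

Answer: 10

Derivation:
Click 1 (6,6) count=0: revealed 8 new [(5,3) (5,4) (5,5) (5,6) (6,3) (6,4) (6,5) (6,6)] -> total=8
Click 2 (1,6) count=2: revealed 1 new [(1,6)] -> total=9
Click 3 (3,2) count=5: revealed 1 new [(3,2)] -> total=10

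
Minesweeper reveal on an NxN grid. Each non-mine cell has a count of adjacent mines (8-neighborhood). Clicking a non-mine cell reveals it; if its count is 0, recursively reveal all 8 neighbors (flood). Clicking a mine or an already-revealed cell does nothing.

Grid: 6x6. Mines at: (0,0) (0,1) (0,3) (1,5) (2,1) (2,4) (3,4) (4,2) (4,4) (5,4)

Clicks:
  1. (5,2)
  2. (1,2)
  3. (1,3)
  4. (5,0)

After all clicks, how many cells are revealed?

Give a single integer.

Click 1 (5,2) count=1: revealed 1 new [(5,2)] -> total=1
Click 2 (1,2) count=3: revealed 1 new [(1,2)] -> total=2
Click 3 (1,3) count=2: revealed 1 new [(1,3)] -> total=3
Click 4 (5,0) count=0: revealed 6 new [(3,0) (3,1) (4,0) (4,1) (5,0) (5,1)] -> total=9

Answer: 9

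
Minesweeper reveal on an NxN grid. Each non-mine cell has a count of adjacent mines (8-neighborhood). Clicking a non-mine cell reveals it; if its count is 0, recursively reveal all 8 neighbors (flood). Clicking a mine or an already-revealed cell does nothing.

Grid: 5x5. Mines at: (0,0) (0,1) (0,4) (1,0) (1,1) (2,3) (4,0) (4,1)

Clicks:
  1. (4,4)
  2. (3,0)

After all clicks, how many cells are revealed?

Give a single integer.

Answer: 7

Derivation:
Click 1 (4,4) count=0: revealed 6 new [(3,2) (3,3) (3,4) (4,2) (4,3) (4,4)] -> total=6
Click 2 (3,0) count=2: revealed 1 new [(3,0)] -> total=7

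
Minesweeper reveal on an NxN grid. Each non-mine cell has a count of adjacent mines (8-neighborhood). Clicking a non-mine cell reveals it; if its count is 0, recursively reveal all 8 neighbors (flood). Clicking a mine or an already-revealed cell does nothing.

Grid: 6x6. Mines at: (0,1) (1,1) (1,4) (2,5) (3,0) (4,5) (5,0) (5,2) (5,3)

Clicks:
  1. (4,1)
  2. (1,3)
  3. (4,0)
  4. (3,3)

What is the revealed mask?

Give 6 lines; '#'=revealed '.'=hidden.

Answer: ......
...#..
.####.
.####.
#####.
......

Derivation:
Click 1 (4,1) count=3: revealed 1 new [(4,1)] -> total=1
Click 2 (1,3) count=1: revealed 1 new [(1,3)] -> total=2
Click 3 (4,0) count=2: revealed 1 new [(4,0)] -> total=3
Click 4 (3,3) count=0: revealed 11 new [(2,1) (2,2) (2,3) (2,4) (3,1) (3,2) (3,3) (3,4) (4,2) (4,3) (4,4)] -> total=14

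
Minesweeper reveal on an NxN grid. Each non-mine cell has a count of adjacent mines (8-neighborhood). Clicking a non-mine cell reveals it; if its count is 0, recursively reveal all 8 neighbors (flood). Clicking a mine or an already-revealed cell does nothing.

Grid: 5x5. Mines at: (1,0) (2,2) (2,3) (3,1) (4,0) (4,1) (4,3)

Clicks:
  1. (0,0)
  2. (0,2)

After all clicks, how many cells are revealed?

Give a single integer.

Click 1 (0,0) count=1: revealed 1 new [(0,0)] -> total=1
Click 2 (0,2) count=0: revealed 8 new [(0,1) (0,2) (0,3) (0,4) (1,1) (1,2) (1,3) (1,4)] -> total=9

Answer: 9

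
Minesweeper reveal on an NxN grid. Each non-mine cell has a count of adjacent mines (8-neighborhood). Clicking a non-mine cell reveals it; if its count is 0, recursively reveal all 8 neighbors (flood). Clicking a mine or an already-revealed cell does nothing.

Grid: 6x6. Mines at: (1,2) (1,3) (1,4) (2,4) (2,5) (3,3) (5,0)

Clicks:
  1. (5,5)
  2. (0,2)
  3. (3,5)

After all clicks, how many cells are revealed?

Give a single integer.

Click 1 (5,5) count=0: revealed 12 new [(3,4) (3,5) (4,1) (4,2) (4,3) (4,4) (4,5) (5,1) (5,2) (5,3) (5,4) (5,5)] -> total=12
Click 2 (0,2) count=2: revealed 1 new [(0,2)] -> total=13
Click 3 (3,5) count=2: revealed 0 new [(none)] -> total=13

Answer: 13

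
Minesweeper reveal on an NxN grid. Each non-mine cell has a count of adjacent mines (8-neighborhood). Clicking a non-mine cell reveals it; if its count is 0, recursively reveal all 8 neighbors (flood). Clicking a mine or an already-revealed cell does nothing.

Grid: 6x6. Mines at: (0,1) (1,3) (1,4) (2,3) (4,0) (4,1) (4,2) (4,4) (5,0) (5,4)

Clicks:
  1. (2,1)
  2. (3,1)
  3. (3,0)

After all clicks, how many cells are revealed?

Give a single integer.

Click 1 (2,1) count=0: revealed 9 new [(1,0) (1,1) (1,2) (2,0) (2,1) (2,2) (3,0) (3,1) (3,2)] -> total=9
Click 2 (3,1) count=3: revealed 0 new [(none)] -> total=9
Click 3 (3,0) count=2: revealed 0 new [(none)] -> total=9

Answer: 9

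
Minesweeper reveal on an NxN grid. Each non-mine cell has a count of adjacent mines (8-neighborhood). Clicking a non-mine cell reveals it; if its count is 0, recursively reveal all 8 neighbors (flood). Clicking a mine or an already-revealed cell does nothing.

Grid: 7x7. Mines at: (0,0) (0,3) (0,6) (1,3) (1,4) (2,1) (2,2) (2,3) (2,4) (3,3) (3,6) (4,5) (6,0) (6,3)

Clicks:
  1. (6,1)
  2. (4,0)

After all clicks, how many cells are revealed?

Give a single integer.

Click 1 (6,1) count=1: revealed 1 new [(6,1)] -> total=1
Click 2 (4,0) count=0: revealed 9 new [(3,0) (3,1) (3,2) (4,0) (4,1) (4,2) (5,0) (5,1) (5,2)] -> total=10

Answer: 10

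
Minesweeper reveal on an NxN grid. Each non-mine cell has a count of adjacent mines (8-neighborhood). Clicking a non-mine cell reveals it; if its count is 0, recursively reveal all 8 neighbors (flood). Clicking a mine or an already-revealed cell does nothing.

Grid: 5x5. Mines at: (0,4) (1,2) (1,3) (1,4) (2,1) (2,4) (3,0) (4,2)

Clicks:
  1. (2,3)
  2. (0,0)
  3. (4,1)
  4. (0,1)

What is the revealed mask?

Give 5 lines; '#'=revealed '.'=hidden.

Answer: ##...
##...
...#.
.....
.#...

Derivation:
Click 1 (2,3) count=4: revealed 1 new [(2,3)] -> total=1
Click 2 (0,0) count=0: revealed 4 new [(0,0) (0,1) (1,0) (1,1)] -> total=5
Click 3 (4,1) count=2: revealed 1 new [(4,1)] -> total=6
Click 4 (0,1) count=1: revealed 0 new [(none)] -> total=6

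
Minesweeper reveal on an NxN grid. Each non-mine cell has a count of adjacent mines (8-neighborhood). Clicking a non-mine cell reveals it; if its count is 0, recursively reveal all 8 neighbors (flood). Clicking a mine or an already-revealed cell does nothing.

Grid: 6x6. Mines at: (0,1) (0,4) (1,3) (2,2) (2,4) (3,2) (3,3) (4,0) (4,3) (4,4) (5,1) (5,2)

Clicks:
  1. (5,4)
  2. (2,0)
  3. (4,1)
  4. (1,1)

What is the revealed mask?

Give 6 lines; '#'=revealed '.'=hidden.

Answer: ......
##....
##....
##....
.#....
....#.

Derivation:
Click 1 (5,4) count=2: revealed 1 new [(5,4)] -> total=1
Click 2 (2,0) count=0: revealed 6 new [(1,0) (1,1) (2,0) (2,1) (3,0) (3,1)] -> total=7
Click 3 (4,1) count=4: revealed 1 new [(4,1)] -> total=8
Click 4 (1,1) count=2: revealed 0 new [(none)] -> total=8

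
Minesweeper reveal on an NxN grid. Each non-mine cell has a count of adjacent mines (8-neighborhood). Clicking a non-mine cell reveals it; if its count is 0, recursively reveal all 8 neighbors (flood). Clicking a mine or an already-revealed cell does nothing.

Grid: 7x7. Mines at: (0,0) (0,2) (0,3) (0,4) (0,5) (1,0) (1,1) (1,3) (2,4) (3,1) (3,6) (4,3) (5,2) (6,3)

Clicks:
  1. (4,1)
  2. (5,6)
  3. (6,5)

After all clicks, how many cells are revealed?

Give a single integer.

Answer: 10

Derivation:
Click 1 (4,1) count=2: revealed 1 new [(4,1)] -> total=1
Click 2 (5,6) count=0: revealed 9 new [(4,4) (4,5) (4,6) (5,4) (5,5) (5,6) (6,4) (6,5) (6,6)] -> total=10
Click 3 (6,5) count=0: revealed 0 new [(none)] -> total=10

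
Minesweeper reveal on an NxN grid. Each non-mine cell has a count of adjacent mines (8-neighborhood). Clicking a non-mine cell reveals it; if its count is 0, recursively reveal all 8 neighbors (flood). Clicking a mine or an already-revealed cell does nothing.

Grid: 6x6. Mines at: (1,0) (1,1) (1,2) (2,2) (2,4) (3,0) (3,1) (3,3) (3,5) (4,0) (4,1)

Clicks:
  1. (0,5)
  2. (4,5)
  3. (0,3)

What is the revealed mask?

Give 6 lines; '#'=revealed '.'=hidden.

Click 1 (0,5) count=0: revealed 6 new [(0,3) (0,4) (0,5) (1,3) (1,4) (1,5)] -> total=6
Click 2 (4,5) count=1: revealed 1 new [(4,5)] -> total=7
Click 3 (0,3) count=1: revealed 0 new [(none)] -> total=7

Answer: ...###
...###
......
......
.....#
......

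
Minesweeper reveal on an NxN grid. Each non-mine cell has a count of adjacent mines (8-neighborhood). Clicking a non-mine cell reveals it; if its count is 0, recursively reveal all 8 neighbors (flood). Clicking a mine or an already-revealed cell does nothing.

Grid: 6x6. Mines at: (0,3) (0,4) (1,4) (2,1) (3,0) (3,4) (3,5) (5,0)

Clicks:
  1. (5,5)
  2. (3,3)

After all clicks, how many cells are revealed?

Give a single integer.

Click 1 (5,5) count=0: revealed 13 new [(3,1) (3,2) (3,3) (4,1) (4,2) (4,3) (4,4) (4,5) (5,1) (5,2) (5,3) (5,4) (5,5)] -> total=13
Click 2 (3,3) count=1: revealed 0 new [(none)] -> total=13

Answer: 13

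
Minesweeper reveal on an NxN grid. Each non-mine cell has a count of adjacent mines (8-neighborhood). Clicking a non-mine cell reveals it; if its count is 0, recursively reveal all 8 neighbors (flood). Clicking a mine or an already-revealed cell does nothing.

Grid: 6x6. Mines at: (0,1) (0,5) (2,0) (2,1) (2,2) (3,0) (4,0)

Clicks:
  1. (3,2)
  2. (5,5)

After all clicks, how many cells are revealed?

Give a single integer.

Answer: 21

Derivation:
Click 1 (3,2) count=2: revealed 1 new [(3,2)] -> total=1
Click 2 (5,5) count=0: revealed 20 new [(1,3) (1,4) (1,5) (2,3) (2,4) (2,5) (3,1) (3,3) (3,4) (3,5) (4,1) (4,2) (4,3) (4,4) (4,5) (5,1) (5,2) (5,3) (5,4) (5,5)] -> total=21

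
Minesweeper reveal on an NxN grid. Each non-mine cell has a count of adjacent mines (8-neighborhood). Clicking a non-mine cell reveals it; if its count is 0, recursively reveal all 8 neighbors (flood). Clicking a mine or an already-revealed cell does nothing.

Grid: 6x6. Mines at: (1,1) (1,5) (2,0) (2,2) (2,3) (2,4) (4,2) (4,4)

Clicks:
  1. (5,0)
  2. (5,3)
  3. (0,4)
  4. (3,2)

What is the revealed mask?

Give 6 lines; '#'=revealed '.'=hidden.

Answer: ....#.
......
......
###...
##....
##.#..

Derivation:
Click 1 (5,0) count=0: revealed 6 new [(3,0) (3,1) (4,0) (4,1) (5,0) (5,1)] -> total=6
Click 2 (5,3) count=2: revealed 1 new [(5,3)] -> total=7
Click 3 (0,4) count=1: revealed 1 new [(0,4)] -> total=8
Click 4 (3,2) count=3: revealed 1 new [(3,2)] -> total=9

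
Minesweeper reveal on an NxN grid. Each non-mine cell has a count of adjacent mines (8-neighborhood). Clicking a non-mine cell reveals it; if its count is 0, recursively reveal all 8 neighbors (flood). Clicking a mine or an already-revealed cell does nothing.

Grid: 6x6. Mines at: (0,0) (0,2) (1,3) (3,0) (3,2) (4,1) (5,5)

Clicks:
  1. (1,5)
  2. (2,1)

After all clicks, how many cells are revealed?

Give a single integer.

Click 1 (1,5) count=0: revealed 13 new [(0,4) (0,5) (1,4) (1,5) (2,3) (2,4) (2,5) (3,3) (3,4) (3,5) (4,3) (4,4) (4,5)] -> total=13
Click 2 (2,1) count=2: revealed 1 new [(2,1)] -> total=14

Answer: 14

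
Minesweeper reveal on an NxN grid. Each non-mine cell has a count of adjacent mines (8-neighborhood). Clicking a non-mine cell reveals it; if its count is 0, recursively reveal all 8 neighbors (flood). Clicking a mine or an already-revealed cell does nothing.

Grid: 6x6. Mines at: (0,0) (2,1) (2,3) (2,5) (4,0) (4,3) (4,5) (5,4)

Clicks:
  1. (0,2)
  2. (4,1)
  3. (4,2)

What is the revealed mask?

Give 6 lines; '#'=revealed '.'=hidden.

Click 1 (0,2) count=0: revealed 10 new [(0,1) (0,2) (0,3) (0,4) (0,5) (1,1) (1,2) (1,3) (1,4) (1,5)] -> total=10
Click 2 (4,1) count=1: revealed 1 new [(4,1)] -> total=11
Click 3 (4,2) count=1: revealed 1 new [(4,2)] -> total=12

Answer: .#####
.#####
......
......
.##...
......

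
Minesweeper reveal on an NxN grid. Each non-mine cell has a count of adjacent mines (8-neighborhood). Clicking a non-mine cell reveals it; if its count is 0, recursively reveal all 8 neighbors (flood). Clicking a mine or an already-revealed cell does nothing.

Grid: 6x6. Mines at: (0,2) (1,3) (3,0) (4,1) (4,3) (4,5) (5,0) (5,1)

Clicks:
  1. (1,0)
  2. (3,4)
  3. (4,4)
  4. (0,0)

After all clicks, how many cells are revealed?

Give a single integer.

Answer: 8

Derivation:
Click 1 (1,0) count=0: revealed 6 new [(0,0) (0,1) (1,0) (1,1) (2,0) (2,1)] -> total=6
Click 2 (3,4) count=2: revealed 1 new [(3,4)] -> total=7
Click 3 (4,4) count=2: revealed 1 new [(4,4)] -> total=8
Click 4 (0,0) count=0: revealed 0 new [(none)] -> total=8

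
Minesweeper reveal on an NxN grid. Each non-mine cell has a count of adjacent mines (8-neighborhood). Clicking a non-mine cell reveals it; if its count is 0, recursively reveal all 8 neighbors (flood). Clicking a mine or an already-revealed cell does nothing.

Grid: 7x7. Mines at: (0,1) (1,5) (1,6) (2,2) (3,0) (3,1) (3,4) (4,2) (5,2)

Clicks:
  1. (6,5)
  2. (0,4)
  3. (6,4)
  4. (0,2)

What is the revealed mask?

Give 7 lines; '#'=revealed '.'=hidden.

Click 1 (6,5) count=0: revealed 16 new [(2,5) (2,6) (3,5) (3,6) (4,3) (4,4) (4,5) (4,6) (5,3) (5,4) (5,5) (5,6) (6,3) (6,4) (6,5) (6,6)] -> total=16
Click 2 (0,4) count=1: revealed 1 new [(0,4)] -> total=17
Click 3 (6,4) count=0: revealed 0 new [(none)] -> total=17
Click 4 (0,2) count=1: revealed 1 new [(0,2)] -> total=18

Answer: ..#.#..
.......
.....##
.....##
...####
...####
...####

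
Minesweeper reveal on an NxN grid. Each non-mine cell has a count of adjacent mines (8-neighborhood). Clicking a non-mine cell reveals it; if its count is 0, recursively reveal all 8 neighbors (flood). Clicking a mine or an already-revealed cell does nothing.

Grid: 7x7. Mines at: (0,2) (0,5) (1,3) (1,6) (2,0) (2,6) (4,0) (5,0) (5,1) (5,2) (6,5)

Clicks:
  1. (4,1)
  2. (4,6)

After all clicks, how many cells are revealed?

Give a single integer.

Click 1 (4,1) count=4: revealed 1 new [(4,1)] -> total=1
Click 2 (4,6) count=0: revealed 20 new [(2,1) (2,2) (2,3) (2,4) (2,5) (3,1) (3,2) (3,3) (3,4) (3,5) (3,6) (4,2) (4,3) (4,4) (4,5) (4,6) (5,3) (5,4) (5,5) (5,6)] -> total=21

Answer: 21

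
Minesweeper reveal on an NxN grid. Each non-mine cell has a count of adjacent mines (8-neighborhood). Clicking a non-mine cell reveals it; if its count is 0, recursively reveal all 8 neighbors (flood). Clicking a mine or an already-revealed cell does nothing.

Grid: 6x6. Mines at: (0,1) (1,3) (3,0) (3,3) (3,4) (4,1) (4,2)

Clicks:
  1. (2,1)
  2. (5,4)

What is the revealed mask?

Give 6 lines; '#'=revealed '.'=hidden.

Answer: ......
......
.#....
......
...###
...###

Derivation:
Click 1 (2,1) count=1: revealed 1 new [(2,1)] -> total=1
Click 2 (5,4) count=0: revealed 6 new [(4,3) (4,4) (4,5) (5,3) (5,4) (5,5)] -> total=7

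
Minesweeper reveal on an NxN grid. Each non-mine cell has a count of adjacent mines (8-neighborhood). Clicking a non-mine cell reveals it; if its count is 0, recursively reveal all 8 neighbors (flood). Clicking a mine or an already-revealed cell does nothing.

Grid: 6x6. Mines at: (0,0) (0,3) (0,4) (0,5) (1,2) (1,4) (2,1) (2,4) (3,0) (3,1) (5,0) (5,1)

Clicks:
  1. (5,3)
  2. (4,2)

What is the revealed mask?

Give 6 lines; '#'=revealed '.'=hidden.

Click 1 (5,3) count=0: revealed 12 new [(3,2) (3,3) (3,4) (3,5) (4,2) (4,3) (4,4) (4,5) (5,2) (5,3) (5,4) (5,5)] -> total=12
Click 2 (4,2) count=2: revealed 0 new [(none)] -> total=12

Answer: ......
......
......
..####
..####
..####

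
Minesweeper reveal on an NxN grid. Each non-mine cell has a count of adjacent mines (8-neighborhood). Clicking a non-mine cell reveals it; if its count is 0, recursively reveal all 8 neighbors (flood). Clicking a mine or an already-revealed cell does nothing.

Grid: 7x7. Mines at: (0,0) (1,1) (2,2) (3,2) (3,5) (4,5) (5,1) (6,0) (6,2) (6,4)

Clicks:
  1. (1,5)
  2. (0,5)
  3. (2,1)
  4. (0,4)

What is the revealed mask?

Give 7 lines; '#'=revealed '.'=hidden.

Click 1 (1,5) count=0: revealed 14 new [(0,2) (0,3) (0,4) (0,5) (0,6) (1,2) (1,3) (1,4) (1,5) (1,6) (2,3) (2,4) (2,5) (2,6)] -> total=14
Click 2 (0,5) count=0: revealed 0 new [(none)] -> total=14
Click 3 (2,1) count=3: revealed 1 new [(2,1)] -> total=15
Click 4 (0,4) count=0: revealed 0 new [(none)] -> total=15

Answer: ..#####
..#####
.#.####
.......
.......
.......
.......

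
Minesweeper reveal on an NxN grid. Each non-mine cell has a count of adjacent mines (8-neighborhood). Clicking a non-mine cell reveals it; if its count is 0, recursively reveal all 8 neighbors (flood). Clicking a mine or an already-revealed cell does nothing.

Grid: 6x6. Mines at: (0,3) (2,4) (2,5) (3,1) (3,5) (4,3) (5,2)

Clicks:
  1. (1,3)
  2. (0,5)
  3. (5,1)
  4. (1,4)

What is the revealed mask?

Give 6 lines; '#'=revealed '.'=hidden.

Answer: ....##
...###
......
......
......
.#....

Derivation:
Click 1 (1,3) count=2: revealed 1 new [(1,3)] -> total=1
Click 2 (0,5) count=0: revealed 4 new [(0,4) (0,5) (1,4) (1,5)] -> total=5
Click 3 (5,1) count=1: revealed 1 new [(5,1)] -> total=6
Click 4 (1,4) count=3: revealed 0 new [(none)] -> total=6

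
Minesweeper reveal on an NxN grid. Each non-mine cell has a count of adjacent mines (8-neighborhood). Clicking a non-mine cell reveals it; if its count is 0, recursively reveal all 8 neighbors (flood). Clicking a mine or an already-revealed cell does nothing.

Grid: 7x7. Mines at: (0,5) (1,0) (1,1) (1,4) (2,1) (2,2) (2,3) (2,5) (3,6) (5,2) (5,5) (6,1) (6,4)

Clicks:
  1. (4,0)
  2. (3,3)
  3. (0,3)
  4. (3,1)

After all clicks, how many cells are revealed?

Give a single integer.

Answer: 8

Derivation:
Click 1 (4,0) count=0: revealed 6 new [(3,0) (3,1) (4,0) (4,1) (5,0) (5,1)] -> total=6
Click 2 (3,3) count=2: revealed 1 new [(3,3)] -> total=7
Click 3 (0,3) count=1: revealed 1 new [(0,3)] -> total=8
Click 4 (3,1) count=2: revealed 0 new [(none)] -> total=8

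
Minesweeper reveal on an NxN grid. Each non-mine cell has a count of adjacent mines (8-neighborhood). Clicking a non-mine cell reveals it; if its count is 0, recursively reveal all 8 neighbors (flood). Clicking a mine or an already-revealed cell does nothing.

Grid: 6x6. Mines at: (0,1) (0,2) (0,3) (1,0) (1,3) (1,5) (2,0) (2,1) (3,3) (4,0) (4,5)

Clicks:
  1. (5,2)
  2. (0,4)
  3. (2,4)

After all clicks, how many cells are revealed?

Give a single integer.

Answer: 10

Derivation:
Click 1 (5,2) count=0: revealed 8 new [(4,1) (4,2) (4,3) (4,4) (5,1) (5,2) (5,3) (5,4)] -> total=8
Click 2 (0,4) count=3: revealed 1 new [(0,4)] -> total=9
Click 3 (2,4) count=3: revealed 1 new [(2,4)] -> total=10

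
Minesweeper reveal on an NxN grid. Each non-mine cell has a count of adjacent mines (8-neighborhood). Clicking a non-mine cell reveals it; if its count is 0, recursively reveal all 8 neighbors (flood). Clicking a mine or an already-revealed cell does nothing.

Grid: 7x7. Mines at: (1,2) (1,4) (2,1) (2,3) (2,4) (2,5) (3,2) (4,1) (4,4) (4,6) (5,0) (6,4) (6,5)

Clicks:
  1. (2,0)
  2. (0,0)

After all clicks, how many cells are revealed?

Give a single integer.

Answer: 5

Derivation:
Click 1 (2,0) count=1: revealed 1 new [(2,0)] -> total=1
Click 2 (0,0) count=0: revealed 4 new [(0,0) (0,1) (1,0) (1,1)] -> total=5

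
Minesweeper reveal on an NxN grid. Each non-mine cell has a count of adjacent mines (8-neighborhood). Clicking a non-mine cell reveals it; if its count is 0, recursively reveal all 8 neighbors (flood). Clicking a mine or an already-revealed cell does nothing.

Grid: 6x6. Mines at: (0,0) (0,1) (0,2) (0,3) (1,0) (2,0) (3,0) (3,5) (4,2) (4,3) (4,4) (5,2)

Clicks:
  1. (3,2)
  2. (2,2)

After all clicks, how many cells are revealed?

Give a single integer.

Click 1 (3,2) count=2: revealed 1 new [(3,2)] -> total=1
Click 2 (2,2) count=0: revealed 11 new [(1,1) (1,2) (1,3) (1,4) (2,1) (2,2) (2,3) (2,4) (3,1) (3,3) (3,4)] -> total=12

Answer: 12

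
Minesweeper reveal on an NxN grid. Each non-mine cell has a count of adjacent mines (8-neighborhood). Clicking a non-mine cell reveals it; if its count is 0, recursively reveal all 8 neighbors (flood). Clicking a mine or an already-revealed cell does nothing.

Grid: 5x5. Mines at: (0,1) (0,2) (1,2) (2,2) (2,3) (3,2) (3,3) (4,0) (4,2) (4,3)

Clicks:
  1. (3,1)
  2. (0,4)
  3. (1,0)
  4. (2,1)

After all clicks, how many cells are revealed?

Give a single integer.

Click 1 (3,1) count=4: revealed 1 new [(3,1)] -> total=1
Click 2 (0,4) count=0: revealed 4 new [(0,3) (0,4) (1,3) (1,4)] -> total=5
Click 3 (1,0) count=1: revealed 1 new [(1,0)] -> total=6
Click 4 (2,1) count=3: revealed 1 new [(2,1)] -> total=7

Answer: 7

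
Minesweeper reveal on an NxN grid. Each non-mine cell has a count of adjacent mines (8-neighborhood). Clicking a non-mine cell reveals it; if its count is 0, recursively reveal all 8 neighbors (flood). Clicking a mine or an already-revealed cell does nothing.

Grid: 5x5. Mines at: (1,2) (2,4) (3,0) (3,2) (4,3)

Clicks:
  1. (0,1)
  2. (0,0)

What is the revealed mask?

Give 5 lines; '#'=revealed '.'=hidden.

Answer: ##...
##...
##...
.....
.....

Derivation:
Click 1 (0,1) count=1: revealed 1 new [(0,1)] -> total=1
Click 2 (0,0) count=0: revealed 5 new [(0,0) (1,0) (1,1) (2,0) (2,1)] -> total=6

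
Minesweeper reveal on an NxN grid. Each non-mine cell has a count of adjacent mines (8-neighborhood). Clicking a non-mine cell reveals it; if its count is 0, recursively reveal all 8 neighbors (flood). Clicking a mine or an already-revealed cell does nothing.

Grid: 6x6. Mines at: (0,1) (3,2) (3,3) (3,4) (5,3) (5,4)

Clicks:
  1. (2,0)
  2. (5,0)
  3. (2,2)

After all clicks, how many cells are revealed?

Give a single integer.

Answer: 13

Derivation:
Click 1 (2,0) count=0: revealed 12 new [(1,0) (1,1) (2,0) (2,1) (3,0) (3,1) (4,0) (4,1) (4,2) (5,0) (5,1) (5,2)] -> total=12
Click 2 (5,0) count=0: revealed 0 new [(none)] -> total=12
Click 3 (2,2) count=2: revealed 1 new [(2,2)] -> total=13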